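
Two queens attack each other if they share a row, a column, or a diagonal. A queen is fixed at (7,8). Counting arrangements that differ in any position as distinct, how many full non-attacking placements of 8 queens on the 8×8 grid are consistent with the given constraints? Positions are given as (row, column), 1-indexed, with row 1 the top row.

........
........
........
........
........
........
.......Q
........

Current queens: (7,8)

8

Branch on row 1: col 1 → 0; col 3 → 3; col 4 → 1; col 5 → 2; col 6 → 1; col 7 → 1.
Sum: 0 + 3 + 1 + 2 + 1 + 1 = 8.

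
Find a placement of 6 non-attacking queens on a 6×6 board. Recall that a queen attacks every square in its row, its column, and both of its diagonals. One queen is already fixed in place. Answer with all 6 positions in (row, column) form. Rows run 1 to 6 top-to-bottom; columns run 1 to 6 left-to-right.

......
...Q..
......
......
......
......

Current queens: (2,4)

(1,2) (2,4) (3,6) (4,1) (5,3) (6,5)

Row 1: attacked by (2,4)→{3,4,5}. Safe: 1, 2, 6. Place at column 2.
Row 3: attacked by (1,2)→{2,4}; (2,4)→{3,4,5}. Safe: 1, 6. Place at column 6.
Row 4: attacked by (1,2)→{2,5}; (2,4)→{2,4,6}; (3,6)→{5,6}. Safe: 1, 3. Place at column 1.
Row 5: attacked by (1,2)→{2,6}; (2,4)→{1,4}; (3,6)→{4,6}; (4,1)→{1,2}. Safe: 3, 5. Place at column 3.
Row 6: attacked by (1,2)→{2}; (2,4)→{4}; (3,6)→{3,6}; (4,1)→{1,3}; (5,3)→{2,3,4}. Safe: 5. Place at column 5.
Columns [2, 4, 6, 1, 3, 5], r−c [-1, -2, -3, 3, 2, 1], r+c [3, 6, 9, 5, 8, 11] are all distinct, so no two queens attack.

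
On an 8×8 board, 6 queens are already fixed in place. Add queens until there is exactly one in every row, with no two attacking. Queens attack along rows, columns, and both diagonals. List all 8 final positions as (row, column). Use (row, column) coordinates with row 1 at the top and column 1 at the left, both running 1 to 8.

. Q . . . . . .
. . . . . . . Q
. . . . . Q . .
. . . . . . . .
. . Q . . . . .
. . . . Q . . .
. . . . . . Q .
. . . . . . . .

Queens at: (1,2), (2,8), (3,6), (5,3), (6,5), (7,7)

Row 4: attacked by (1,2)→{2,5}; (2,8)→{6,8}; (3,6)→{5,6,7}; (5,3)→{2,3,4}; (6,5)→{3,5,7}; (7,7)→{4,7}. Safe: 1. Place at column 1.
Row 8: attacked by (1,2)→{2}; (2,8)→{2,8}; (3,6)→{1,6}; (4,1)→{1,5}; (5,3)→{3,6}; (6,5)→{3,5,7}; (7,7)→{6,7,8}. Safe: 4. Place at column 4.
Columns [2, 8, 6, 1, 3, 5, 7, 4], r−c [-1, -6, -3, 3, 2, 1, 0, 4], r+c [3, 10, 9, 5, 8, 11, 14, 12] are all distinct, so no two queens attack.

(1,2) (2,8) (3,6) (4,1) (5,3) (6,5) (7,7) (8,4)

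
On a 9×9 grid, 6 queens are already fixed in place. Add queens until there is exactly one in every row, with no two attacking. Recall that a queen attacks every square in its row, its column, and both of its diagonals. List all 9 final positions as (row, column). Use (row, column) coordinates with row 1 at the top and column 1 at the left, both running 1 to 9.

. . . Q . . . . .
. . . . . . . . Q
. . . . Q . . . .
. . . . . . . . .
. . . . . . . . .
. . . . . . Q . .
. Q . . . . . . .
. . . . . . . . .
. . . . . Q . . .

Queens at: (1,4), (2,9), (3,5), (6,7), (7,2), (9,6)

(1,4) (2,9) (3,5) (4,3) (5,1) (6,7) (7,2) (8,8) (9,6)

Row 4: attacked by (1,4)→{1,4,7}; (2,9)→{7,9}; (3,5)→{4,5,6}; (6,7)→{5,7,9}; (7,2)→{2,5}; (9,6)→{1,6}. Safe: 3, 8. Place at column 3.
Row 5: attacked by (1,4)→{4,8}; (2,9)→{6,9}; (3,5)→{3,5,7}; (4,3)→{2,3,4}; (6,7)→{6,7,8}; (7,2)→{2,4}; (9,6)→{2,6}. Safe: 1. Place at column 1.
Row 8: attacked by (1,4)→{4}; (2,9)→{3,9}; (3,5)→{5}; (4,3)→{3,7}; (5,1)→{1,4}; (6,7)→{5,7,9}; (7,2)→{1,2,3}; (9,6)→{5,6,7}. Safe: 8. Place at column 8.
Columns [4, 9, 5, 3, 1, 7, 2, 8, 6], r−c [-3, -7, -2, 1, 4, -1, 5, 0, 3], r+c [5, 11, 8, 7, 6, 13, 9, 16, 15] are all distinct, so no two queens attack.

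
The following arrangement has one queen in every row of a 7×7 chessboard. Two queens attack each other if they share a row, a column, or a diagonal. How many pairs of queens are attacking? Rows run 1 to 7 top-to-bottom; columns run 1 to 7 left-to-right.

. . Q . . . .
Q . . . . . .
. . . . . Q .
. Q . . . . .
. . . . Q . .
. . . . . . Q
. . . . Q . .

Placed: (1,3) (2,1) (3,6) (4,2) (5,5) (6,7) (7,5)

Same column: (5,5)–(7,5) (column 5).
Same diagonal: (4,2)–(7,5) (|4−7| = |2−5| = 3).
Total attacking pairs: 2.

2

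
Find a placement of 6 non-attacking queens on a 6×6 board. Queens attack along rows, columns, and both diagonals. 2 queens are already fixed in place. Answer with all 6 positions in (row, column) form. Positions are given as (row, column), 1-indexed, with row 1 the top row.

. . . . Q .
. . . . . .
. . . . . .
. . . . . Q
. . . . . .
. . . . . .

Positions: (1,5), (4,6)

Row 2: attacked by (1,5)→{4,5,6}; (4,6)→{4,6}. Safe: 1, 2, 3. Place at column 3.
Row 3: attacked by (1,5)→{3,5}; (2,3)→{2,3,4}; (4,6)→{5,6}. Safe: 1. Place at column 1.
Row 5: attacked by (1,5)→{1,5}; (2,3)→{3,6}; (3,1)→{1,3}; (4,6)→{5,6}. Safe: 2, 4. Place at column 4.
Row 6: attacked by (1,5)→{5}; (2,3)→{3}; (3,1)→{1,4}; (4,6)→{4,6}; (5,4)→{3,4,5}. Safe: 2. Place at column 2.
Columns [5, 3, 1, 6, 4, 2], r−c [-4, -1, 2, -2, 1, 4], r+c [6, 5, 4, 10, 9, 8] are all distinct, so no two queens attack.

(1,5) (2,3) (3,1) (4,6) (5,4) (6,2)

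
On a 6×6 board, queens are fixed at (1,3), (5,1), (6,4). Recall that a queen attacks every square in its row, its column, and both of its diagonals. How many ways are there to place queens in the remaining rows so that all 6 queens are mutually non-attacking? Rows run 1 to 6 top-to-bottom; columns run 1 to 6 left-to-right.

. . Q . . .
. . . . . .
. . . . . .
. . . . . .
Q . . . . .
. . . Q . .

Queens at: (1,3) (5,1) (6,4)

Branch on row 2: col 5 → 0; col 6 → 1.
Sum: 0 + 1 = 1.

1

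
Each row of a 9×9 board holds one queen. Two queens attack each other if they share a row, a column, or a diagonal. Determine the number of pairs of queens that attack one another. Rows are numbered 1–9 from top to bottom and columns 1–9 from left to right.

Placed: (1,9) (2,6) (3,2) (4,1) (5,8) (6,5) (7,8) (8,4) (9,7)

Same column: (5,8)–(7,8) (column 8).
Same diagonal: (3,2)–(4,1) (|3−4| = |2−1| = 1); (3,2)–(6,5) (|3−6| = |2−5| = 3).
Total attacking pairs: 3.

3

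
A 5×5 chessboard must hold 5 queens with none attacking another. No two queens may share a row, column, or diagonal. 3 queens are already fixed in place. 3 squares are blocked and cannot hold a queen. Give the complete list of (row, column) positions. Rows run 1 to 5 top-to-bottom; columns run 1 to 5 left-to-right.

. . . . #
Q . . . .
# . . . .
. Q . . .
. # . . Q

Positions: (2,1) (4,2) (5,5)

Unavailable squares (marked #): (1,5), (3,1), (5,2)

(1,3) (2,1) (3,4) (4,2) (5,5)

Row 1: attacked by (2,1)→{1,2}; (4,2)→{2,5}; (5,5)→{1,5}. Blocked: 5. Safe: 3, 4. Place at column 3.
Row 3: attacked by (1,3)→{1,3,5}; (2,1)→{1,2}; (4,2)→{1,2,3}; (5,5)→{3,5}. Blocked: 1. Safe: 4. Place at column 4.
Columns [3, 1, 4, 2, 5], r−c [-2, 1, -1, 2, 0], r+c [4, 3, 7, 6, 10] are all distinct, so no two queens attack.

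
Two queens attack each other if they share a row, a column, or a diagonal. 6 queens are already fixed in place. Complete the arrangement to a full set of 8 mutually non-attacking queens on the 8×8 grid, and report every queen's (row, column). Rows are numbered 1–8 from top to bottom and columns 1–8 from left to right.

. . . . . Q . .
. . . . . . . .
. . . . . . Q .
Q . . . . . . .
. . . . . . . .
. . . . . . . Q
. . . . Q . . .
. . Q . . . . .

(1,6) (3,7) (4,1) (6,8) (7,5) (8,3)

Row 2: attacked by (1,6)→{5,6,7}; (3,7)→{6,7,8}; (4,1)→{1,3}; (6,8)→{4,8}; (7,5)→{5}; (8,3)→{3}. Safe: 2. Place at column 2.
Row 5: attacked by (1,6)→{2,6}; (2,2)→{2,5}; (3,7)→{5,7}; (4,1)→{1,2}; (6,8)→{7,8}; (7,5)→{3,5,7}; (8,3)→{3,6}. Safe: 4. Place at column 4.
Columns [6, 2, 7, 1, 4, 8, 5, 3], r−c [-5, 0, -4, 3, 1, -2, 2, 5], r+c [7, 4, 10, 5, 9, 14, 12, 11] are all distinct, so no two queens attack.

(1,6) (2,2) (3,7) (4,1) (5,4) (6,8) (7,5) (8,3)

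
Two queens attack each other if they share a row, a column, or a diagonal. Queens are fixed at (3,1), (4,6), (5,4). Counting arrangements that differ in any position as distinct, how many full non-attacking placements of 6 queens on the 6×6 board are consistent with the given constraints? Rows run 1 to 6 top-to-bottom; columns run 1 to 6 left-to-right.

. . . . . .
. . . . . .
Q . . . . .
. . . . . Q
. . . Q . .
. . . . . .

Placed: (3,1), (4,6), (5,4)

1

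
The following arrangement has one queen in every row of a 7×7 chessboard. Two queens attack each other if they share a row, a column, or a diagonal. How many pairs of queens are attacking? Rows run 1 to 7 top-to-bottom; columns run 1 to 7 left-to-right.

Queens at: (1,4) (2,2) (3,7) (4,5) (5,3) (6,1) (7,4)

1

Same column: (1,4)–(7,4) (column 4).
Total attacking pairs: 1.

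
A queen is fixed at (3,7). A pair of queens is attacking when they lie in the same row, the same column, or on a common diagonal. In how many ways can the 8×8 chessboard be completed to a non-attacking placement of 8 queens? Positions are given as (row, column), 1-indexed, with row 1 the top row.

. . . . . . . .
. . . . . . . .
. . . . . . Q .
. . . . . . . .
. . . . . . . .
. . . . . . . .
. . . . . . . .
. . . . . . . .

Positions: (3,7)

Branch on row 1: col 1 → 0; col 2 → 2; col 3 → 2; col 4 → 3; col 6 → 7; col 8 → 0.
Sum: 0 + 2 + 2 + 3 + 7 + 0 = 14.

14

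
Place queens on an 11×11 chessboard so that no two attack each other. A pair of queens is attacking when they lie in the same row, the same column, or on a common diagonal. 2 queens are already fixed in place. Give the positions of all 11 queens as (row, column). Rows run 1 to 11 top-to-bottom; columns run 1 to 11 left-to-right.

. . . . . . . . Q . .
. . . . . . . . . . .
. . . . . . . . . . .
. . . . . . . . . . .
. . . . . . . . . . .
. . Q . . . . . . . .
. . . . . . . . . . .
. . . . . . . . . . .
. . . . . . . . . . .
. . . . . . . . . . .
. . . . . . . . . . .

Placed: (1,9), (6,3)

(1,9) (2,5) (3,8) (4,4) (5,1) (6,3) (7,11) (8,7) (9,10) (10,2) (11,6)

Row 2: attacked by (1,9)→{8,9,10}; (6,3)→{3,7}. Safe: 1, 2, 4, 5, 6, 11. Place at column 5.
Row 3: attacked by (1,9)→{7,9,11}; (2,5)→{4,5,6}; (6,3)→{3,6}. Safe: 1, 2, 8, 10. Place at column 8.
Row 4: attacked by (1,9)→{6,9}; (2,5)→{3,5,7}; (3,8)→{7,8,9}; (6,3)→{1,3,5}. Safe: 2, 4, 10, 11. Place at column 4.
Row 5: attacked by (1,9)→{5,9}; (2,5)→{2,5,8}; (3,8)→{6,8,10}; (4,4)→{3,4,5}; (6,3)→{2,3,4}. Safe: 1, 7, 11. Place at column 1.
Row 7: attacked by (1,9)→{3,9}; (2,5)→{5,10}; (3,8)→{4,8}; (4,4)→{1,4,7}; (5,1)→{1,3}; (6,3)→{2,3,4}. Safe: 6, 11. Place at column 11.
Row 8: attacked by (1,9)→{2,9}; (2,5)→{5,11}; (3,8)→{3,8}; (4,4)→{4,8}; (5,1)→{1,4}; (6,3)→{1,3,5}; (7,11)→{10,11}. Safe: 6, 7. Place at column 7.
Row 9: attacked by (1,9)→{1,9}; (2,5)→{5}; (3,8)→{2,8}; (4,4)→{4,9}; (5,1)→{1,5}; (6,3)→{3,6}; (7,11)→{9,11}; (8,7)→{6,7,8}. Safe: 10. Place at column 10.
Row 10: attacked by (1,9)→{9}; (2,5)→{5}; (3,8)→{1,8}; (4,4)→{4,10}; (5,1)→{1,6}; (6,3)→{3,7}; (7,11)→{8,11}; (8,7)→{5,7,9}; (9,10)→{9,10,11}. Safe: 2. Place at column 2.
Row 11: attacked by (1,9)→{9}; (2,5)→{5}; (3,8)→{8}; (4,4)→{4,11}; (5,1)→{1,7}; (6,3)→{3,8}; (7,11)→{7,11}; (8,7)→{4,7,10}; (9,10)→{8,10}; (10,2)→{1,2,3}. Safe: 6. Place at column 6.
Columns [9, 5, 8, 4, 1, 3, 11, 7, 10, 2, 6], r−c [-8, -3, -5, 0, 4, 3, -4, 1, -1, 8, 5], r+c [10, 7, 11, 8, 6, 9, 18, 15, 19, 12, 17] are all distinct, so no two queens attack.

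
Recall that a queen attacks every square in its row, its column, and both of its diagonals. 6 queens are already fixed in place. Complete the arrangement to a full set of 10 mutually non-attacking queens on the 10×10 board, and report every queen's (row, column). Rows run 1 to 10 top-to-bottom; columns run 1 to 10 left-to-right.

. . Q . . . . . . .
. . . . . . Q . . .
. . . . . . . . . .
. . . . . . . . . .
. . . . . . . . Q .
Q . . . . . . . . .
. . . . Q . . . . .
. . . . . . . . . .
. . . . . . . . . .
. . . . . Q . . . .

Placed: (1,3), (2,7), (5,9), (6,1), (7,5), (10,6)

(1,3) (2,7) (3,10) (4,4) (5,9) (6,1) (7,5) (8,2) (9,8) (10,6)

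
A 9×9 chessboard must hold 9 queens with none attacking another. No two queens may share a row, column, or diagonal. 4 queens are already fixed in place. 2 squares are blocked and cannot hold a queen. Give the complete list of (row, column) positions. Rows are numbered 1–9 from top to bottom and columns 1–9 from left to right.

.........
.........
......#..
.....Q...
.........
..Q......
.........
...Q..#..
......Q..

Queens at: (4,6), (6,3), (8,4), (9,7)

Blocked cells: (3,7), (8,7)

(1,2) (2,5) (3,8) (4,6) (5,9) (6,3) (7,1) (8,4) (9,7)

Row 1: attacked by (4,6)→{3,6,9}; (6,3)→{3,8}; (8,4)→{4}; (9,7)→{7}. Safe: 1, 2, 5. Place at column 2.
Row 2: attacked by (1,2)→{1,2,3}; (4,6)→{4,6,8}; (6,3)→{3,7}; (8,4)→{4}; (9,7)→{7}. Safe: 5, 9. Place at column 5.
Row 3: attacked by (1,2)→{2,4}; (2,5)→{4,5,6}; (4,6)→{5,6,7}; (6,3)→{3,6}; (8,4)→{4,9}; (9,7)→{1,7}. Blocked: 7. Safe: 8. Place at column 8.
Row 5: attacked by (1,2)→{2,6}; (2,5)→{2,5,8}; (3,8)→{6,8}; (4,6)→{5,6,7}; (6,3)→{2,3,4}; (8,4)→{1,4,7}; (9,7)→{3,7}. Safe: 9. Place at column 9.
Row 7: attacked by (1,2)→{2,8}; (2,5)→{5}; (3,8)→{4,8}; (4,6)→{3,6,9}; (5,9)→{7,9}; (6,3)→{2,3,4}; (8,4)→{3,4,5}; (9,7)→{5,7,9}. Safe: 1. Place at column 1.
Columns [2, 5, 8, 6, 9, 3, 1, 4, 7], r−c [-1, -3, -5, -2, -4, 3, 6, 4, 2], r+c [3, 7, 11, 10, 14, 9, 8, 12, 16] are all distinct, so no two queens attack.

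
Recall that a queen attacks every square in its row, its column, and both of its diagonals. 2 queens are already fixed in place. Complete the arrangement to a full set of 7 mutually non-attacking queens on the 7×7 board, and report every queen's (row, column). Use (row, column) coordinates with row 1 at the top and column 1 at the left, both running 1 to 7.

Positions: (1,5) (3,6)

Row 2: attacked by (1,5)→{4,5,6}; (3,6)→{5,6,7}. Safe: 1, 2, 3. Place at column 2.
Row 4: attacked by (1,5)→{2,5}; (2,2)→{2,4}; (3,6)→{5,6,7}. Safe: 1, 3. Place at column 3.
Row 5: attacked by (1,5)→{1,5}; (2,2)→{2,5}; (3,6)→{4,6}; (4,3)→{2,3,4}. Safe: 7. Place at column 7.
Row 6: attacked by (1,5)→{5}; (2,2)→{2,6}; (3,6)→{3,6}; (4,3)→{1,3,5}; (5,7)→{6,7}. Safe: 4. Place at column 4.
Row 7: attacked by (1,5)→{5}; (2,2)→{2,7}; (3,6)→{2,6}; (4,3)→{3,6}; (5,7)→{5,7}; (6,4)→{3,4,5}. Safe: 1. Place at column 1.
Columns [5, 2, 6, 3, 7, 4, 1], r−c [-4, 0, -3, 1, -2, 2, 6], r+c [6, 4, 9, 7, 12, 10, 8] are all distinct, so no two queens attack.

(1,5) (2,2) (3,6) (4,3) (5,7) (6,4) (7,1)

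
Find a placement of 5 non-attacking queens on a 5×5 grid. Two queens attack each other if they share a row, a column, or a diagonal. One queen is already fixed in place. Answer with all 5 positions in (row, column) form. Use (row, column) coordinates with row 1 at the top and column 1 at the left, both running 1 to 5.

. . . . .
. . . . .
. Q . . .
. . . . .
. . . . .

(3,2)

Row 1: attacked by (3,2)→{2,4}. Safe: 1, 3, 5. Place at column 1.
Row 2: attacked by (1,1)→{1,2}; (3,2)→{1,2,3}. Safe: 4, 5. Place at column 4.
Row 4: attacked by (1,1)→{1,4}; (2,4)→{2,4}; (3,2)→{1,2,3}. Safe: 5. Place at column 5.
Row 5: attacked by (1,1)→{1,5}; (2,4)→{1,4}; (3,2)→{2,4}; (4,5)→{4,5}. Safe: 3. Place at column 3.
Columns [1, 4, 2, 5, 3], r−c [0, -2, 1, -1, 2], r+c [2, 6, 5, 9, 8] are all distinct, so no two queens attack.

(1,1) (2,4) (3,2) (4,5) (5,3)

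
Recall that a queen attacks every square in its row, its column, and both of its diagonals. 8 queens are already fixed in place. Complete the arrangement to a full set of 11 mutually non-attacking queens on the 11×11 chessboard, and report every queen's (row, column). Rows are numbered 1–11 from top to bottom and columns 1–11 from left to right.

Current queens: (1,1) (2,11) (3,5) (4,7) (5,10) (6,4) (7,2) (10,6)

Row 8: attacked by (1,1)→{1,8}; (2,11)→{5,11}; (3,5)→{5,10}; (4,7)→{3,7,11}; (5,10)→{7,10}; (6,4)→{2,4,6}; (7,2)→{1,2,3}; (10,6)→{4,6,8}. Safe: 9. Place at column 9.
Row 9: attacked by (1,1)→{1,9}; (2,11)→{4,11}; (3,5)→{5,11}; (4,7)→{2,7}; (5,10)→{6,10}; (6,4)→{1,4,7}; (7,2)→{2,4}; (8,9)→{8,9,10}; (10,6)→{5,6,7}. Safe: 3. Place at column 3.
Row 11: attacked by (1,1)→{1,11}; (2,11)→{2,11}; (3,5)→{5}; (4,7)→{7}; (5,10)→{4,10}; (6,4)→{4,9}; (7,2)→{2,6}; (8,9)→{6,9}; (9,3)→{1,3,5}; (10,6)→{5,6,7}. Safe: 8. Place at column 8.
Columns [1, 11, 5, 7, 10, 4, 2, 9, 3, 6, 8], r−c [0, -9, -2, -3, -5, 2, 5, -1, 6, 4, 3], r+c [2, 13, 8, 11, 15, 10, 9, 17, 12, 16, 19] are all distinct, so no two queens attack.

(1,1) (2,11) (3,5) (4,7) (5,10) (6,4) (7,2) (8,9) (9,3) (10,6) (11,8)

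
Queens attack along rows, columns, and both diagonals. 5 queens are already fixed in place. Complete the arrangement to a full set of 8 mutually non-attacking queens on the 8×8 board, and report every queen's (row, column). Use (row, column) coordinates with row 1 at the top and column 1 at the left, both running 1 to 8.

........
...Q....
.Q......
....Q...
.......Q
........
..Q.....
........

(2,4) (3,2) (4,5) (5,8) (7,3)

Row 1: attacked by (2,4)→{3,4,5}; (3,2)→{2,4}; (4,5)→{2,5,8}; (5,8)→{4,8}; (7,3)→{3}. Safe: 1, 6, 7. Place at column 7.
Row 6: attacked by (1,7)→{2,7}; (2,4)→{4,8}; (3,2)→{2,5}; (4,5)→{3,5,7}; (5,8)→{7,8}; (7,3)→{2,3,4}. Safe: 1, 6. Place at column 1.
Row 8: attacked by (1,7)→{7}; (2,4)→{4}; (3,2)→{2,7}; (4,5)→{1,5}; (5,8)→{5,8}; (6,1)→{1,3}; (7,3)→{2,3,4}. Safe: 6. Place at column 6.
Columns [7, 4, 2, 5, 8, 1, 3, 6], r−c [-6, -2, 1, -1, -3, 5, 4, 2], r+c [8, 6, 5, 9, 13, 7, 10, 14] are all distinct, so no two queens attack.

(1,7) (2,4) (3,2) (4,5) (5,8) (6,1) (7,3) (8,6)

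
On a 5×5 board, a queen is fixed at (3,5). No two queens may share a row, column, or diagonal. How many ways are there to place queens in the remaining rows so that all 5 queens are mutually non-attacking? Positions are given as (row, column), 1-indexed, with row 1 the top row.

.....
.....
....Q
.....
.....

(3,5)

Branch on row 1: col 1 → 1; col 2 → 0; col 4 → 1.
Sum: 1 + 0 + 1 = 2.

2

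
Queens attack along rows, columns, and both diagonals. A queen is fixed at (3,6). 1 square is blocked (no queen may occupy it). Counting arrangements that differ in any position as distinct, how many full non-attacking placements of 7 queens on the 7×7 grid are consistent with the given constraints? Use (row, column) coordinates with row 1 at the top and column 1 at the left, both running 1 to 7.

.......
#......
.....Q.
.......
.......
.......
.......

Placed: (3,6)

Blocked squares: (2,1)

3

Branch on row 1: col 1 → 0; col 2 → 1; col 3 → 0; col 5 → 1; col 7 → 1.
Sum: 0 + 1 + 0 + 1 + 1 = 3.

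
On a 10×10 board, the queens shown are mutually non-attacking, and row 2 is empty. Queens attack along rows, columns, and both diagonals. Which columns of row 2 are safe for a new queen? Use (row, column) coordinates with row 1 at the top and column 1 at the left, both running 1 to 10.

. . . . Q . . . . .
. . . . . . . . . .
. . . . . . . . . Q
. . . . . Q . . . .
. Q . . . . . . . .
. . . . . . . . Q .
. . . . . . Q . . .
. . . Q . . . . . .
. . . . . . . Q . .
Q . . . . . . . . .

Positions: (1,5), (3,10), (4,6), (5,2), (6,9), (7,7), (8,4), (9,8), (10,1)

(1,5) attacks row 2 at column 5 and diagonals 4, 6.
(3,10) attacks row 2 at column 10 and diagonals 9.
(4,6) attacks row 2 at column 6 and diagonals 4, 8.
(5,2) attacks row 2 at column 2 and diagonals 5.
(6,9) attacks row 2 at column 9 and diagonals 5.
(7,7) attacks row 2 at column 7 and diagonals 2.
(8,4) attacks row 2 at column 4 and diagonals 10.
(9,8) attacks row 2 at column 8 and diagonals 1.
(10,1) attacks row 2 at column 1 and diagonals 9.
Attacked columns: {1, 2, 4, 5, 6, 7, 8, 9, 10}. Safe: {3}.

columns 3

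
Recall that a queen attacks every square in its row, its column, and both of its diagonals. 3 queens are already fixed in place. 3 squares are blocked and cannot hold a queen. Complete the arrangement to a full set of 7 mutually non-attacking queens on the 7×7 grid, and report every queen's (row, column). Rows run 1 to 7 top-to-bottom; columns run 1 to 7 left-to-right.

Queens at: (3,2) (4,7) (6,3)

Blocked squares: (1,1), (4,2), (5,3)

(1,6) (2,4) (3,2) (4,7) (5,5) (6,3) (7,1)

Row 1: attacked by (3,2)→{2,4}; (4,7)→{4,7}; (6,3)→{3}. Blocked: 1. Safe: 5, 6. Place at column 6.
Row 2: attacked by (1,6)→{5,6,7}; (3,2)→{1,2,3}; (4,7)→{5,7}; (6,3)→{3,7}. Safe: 4. Place at column 4.
Row 5: attacked by (1,6)→{2,6}; (2,4)→{1,4,7}; (3,2)→{2,4}; (4,7)→{6,7}; (6,3)→{2,3,4}. Blocked: 3. Safe: 5. Place at column 5.
Row 7: attacked by (1,6)→{6}; (2,4)→{4}; (3,2)→{2,6}; (4,7)→{4,7}; (5,5)→{3,5,7}; (6,3)→{2,3,4}. Safe: 1. Place at column 1.
Columns [6, 4, 2, 7, 5, 3, 1], r−c [-5, -2, 1, -3, 0, 3, 6], r+c [7, 6, 5, 11, 10, 9, 8] are all distinct, so no two queens attack.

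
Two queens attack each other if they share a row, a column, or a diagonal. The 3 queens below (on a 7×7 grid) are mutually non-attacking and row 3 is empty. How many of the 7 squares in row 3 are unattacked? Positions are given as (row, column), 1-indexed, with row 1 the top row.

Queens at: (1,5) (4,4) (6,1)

(1,5) attacks row 3 at column 5 and diagonals 3, 7.
(4,4) attacks row 3 at column 4 and diagonals 3, 5.
(6,1) attacks row 3 at column 1 and diagonals 4.
Attacked columns: {1, 3, 4, 5, 7}. Safe: {2, 6}.

2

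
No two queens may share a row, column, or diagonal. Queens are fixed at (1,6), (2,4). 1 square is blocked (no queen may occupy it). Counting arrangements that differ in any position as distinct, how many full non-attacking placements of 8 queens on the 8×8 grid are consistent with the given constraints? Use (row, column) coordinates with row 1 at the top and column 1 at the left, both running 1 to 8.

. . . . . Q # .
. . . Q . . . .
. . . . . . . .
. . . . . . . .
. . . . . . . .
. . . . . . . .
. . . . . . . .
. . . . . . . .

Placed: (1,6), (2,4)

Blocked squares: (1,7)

4

Branch on row 3: col 1 → 1; col 2 → 1; col 7 → 2.
Sum: 1 + 1 + 2 = 4.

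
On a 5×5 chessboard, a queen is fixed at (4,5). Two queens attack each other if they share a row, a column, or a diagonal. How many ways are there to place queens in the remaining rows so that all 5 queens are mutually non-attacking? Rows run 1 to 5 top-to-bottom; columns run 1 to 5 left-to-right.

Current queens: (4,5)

Branch on row 1: col 1 → 1; col 3 → 0; col 4 → 1.
Sum: 1 + 0 + 1 = 2.

2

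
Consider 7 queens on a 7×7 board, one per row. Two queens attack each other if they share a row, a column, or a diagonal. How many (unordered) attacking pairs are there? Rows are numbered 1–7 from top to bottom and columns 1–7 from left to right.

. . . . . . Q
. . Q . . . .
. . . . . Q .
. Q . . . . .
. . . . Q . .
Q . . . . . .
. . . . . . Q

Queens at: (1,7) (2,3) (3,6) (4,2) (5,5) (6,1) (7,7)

Same column: (1,7)–(7,7) (column 7).
Same diagonal: (5,5)–(7,7) (|5−7| = |5−7| = 2).
Total attacking pairs: 2.

2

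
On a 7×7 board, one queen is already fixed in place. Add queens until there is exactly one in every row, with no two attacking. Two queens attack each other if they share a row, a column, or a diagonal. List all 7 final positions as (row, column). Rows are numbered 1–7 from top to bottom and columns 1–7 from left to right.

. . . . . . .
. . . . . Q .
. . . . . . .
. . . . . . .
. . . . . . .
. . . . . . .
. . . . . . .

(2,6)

Row 1: attacked by (2,6)→{5,6,7}. Safe: 1, 2, 3, 4. Place at column 3.
Row 3: attacked by (1,3)→{1,3,5}; (2,6)→{5,6,7}. Safe: 2, 4. Place at column 2.
Row 4: attacked by (1,3)→{3,6}; (2,6)→{4,6}; (3,2)→{1,2,3}. Safe: 5, 7. Place at column 5.
Row 5: attacked by (1,3)→{3,7}; (2,6)→{3,6}; (3,2)→{2,4}; (4,5)→{4,5,6}. Safe: 1. Place at column 1.
Row 6: attacked by (1,3)→{3}; (2,6)→{2,6}; (3,2)→{2,5}; (4,5)→{3,5,7}; (5,1)→{1,2}. Safe: 4. Place at column 4.
Row 7: attacked by (1,3)→{3}; (2,6)→{1,6}; (3,2)→{2,6}; (4,5)→{2,5}; (5,1)→{1,3}; (6,4)→{3,4,5}. Safe: 7. Place at column 7.
Columns [3, 6, 2, 5, 1, 4, 7], r−c [-2, -4, 1, -1, 4, 2, 0], r+c [4, 8, 5, 9, 6, 10, 14] are all distinct, so no two queens attack.

(1,3) (2,6) (3,2) (4,5) (5,1) (6,4) (7,7)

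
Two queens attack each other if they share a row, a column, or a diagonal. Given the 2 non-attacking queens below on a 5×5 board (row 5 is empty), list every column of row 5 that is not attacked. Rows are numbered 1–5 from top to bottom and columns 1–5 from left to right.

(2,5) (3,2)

columns 1, 3

(2,5) attacks row 5 at column 5 and diagonals 2.
(3,2) attacks row 5 at column 2 and diagonals 4.
Attacked columns: {2, 4, 5}. Safe: {1, 3}.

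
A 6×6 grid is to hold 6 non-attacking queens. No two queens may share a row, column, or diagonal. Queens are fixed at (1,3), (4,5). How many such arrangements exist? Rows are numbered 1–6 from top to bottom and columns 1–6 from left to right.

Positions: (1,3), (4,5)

1

Branch on row 2: col 1 → 0; col 6 → 1.
Sum: 0 + 1 = 1.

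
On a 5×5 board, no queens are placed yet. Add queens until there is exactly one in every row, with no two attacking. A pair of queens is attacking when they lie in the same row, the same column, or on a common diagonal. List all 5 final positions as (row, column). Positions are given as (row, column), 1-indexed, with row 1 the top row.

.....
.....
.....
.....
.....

Row 1: Safe: 1, 2, 3, 4, 5. Place at column 5.
Row 2: attacked by (1,5)→{4,5}. Safe: 1, 2, 3. Place at column 3.
Row 3: attacked by (1,5)→{3,5}; (2,3)→{2,3,4}. Safe: 1. Place at column 1.
Row 4: attacked by (1,5)→{2,5}; (2,3)→{1,3,5}; (3,1)→{1,2}. Safe: 4. Place at column 4.
Row 5: attacked by (1,5)→{1,5}; (2,3)→{3}; (3,1)→{1,3}; (4,4)→{3,4,5}. Safe: 2. Place at column 2.
Columns [5, 3, 1, 4, 2], r−c [-4, -1, 2, 0, 3], r+c [6, 5, 4, 8, 7] are all distinct, so no two queens attack.

(1,5) (2,3) (3,1) (4,4) (5,2)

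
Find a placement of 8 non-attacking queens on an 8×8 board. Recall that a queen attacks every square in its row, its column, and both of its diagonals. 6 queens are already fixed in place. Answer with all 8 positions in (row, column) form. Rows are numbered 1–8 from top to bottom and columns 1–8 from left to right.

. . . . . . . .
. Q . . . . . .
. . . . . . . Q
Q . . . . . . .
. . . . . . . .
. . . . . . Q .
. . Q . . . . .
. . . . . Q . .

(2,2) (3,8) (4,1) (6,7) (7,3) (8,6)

(1,5) (2,2) (3,8) (4,1) (5,4) (6,7) (7,3) (8,6)

Row 1: attacked by (2,2)→{1,2,3}; (3,8)→{6,8}; (4,1)→{1,4}; (6,7)→{2,7}; (7,3)→{3}; (8,6)→{6}. Safe: 5. Place at column 5.
Row 5: attacked by (1,5)→{1,5}; (2,2)→{2,5}; (3,8)→{6,8}; (4,1)→{1,2}; (6,7)→{6,7,8}; (7,3)→{1,3,5}; (8,6)→{3,6}. Safe: 4. Place at column 4.
Columns [5, 2, 8, 1, 4, 7, 3, 6], r−c [-4, 0, -5, 3, 1, -1, 4, 2], r+c [6, 4, 11, 5, 9, 13, 10, 14] are all distinct, so no two queens attack.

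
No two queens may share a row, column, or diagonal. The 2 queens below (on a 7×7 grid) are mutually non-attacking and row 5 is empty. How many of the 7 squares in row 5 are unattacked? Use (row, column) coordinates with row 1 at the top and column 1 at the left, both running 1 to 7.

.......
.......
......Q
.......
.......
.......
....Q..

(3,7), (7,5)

(3,7) attacks row 5 at column 7 and diagonals 5.
(7,5) attacks row 5 at column 5 and diagonals 3, 7.
Attacked columns: {3, 5, 7}. Safe: {1, 2, 4, 6}.

4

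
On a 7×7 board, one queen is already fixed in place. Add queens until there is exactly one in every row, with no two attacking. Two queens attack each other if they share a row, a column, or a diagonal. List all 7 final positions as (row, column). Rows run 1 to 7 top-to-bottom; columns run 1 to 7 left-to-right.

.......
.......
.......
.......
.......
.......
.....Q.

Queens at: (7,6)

(1,4) (2,2) (3,7) (4,5) (5,3) (6,1) (7,6)

Row 1: attacked by (7,6)→{6}. Safe: 1, 2, 3, 4, 5, 7. Place at column 4.
Row 2: attacked by (1,4)→{3,4,5}; (7,6)→{1,6}. Safe: 2, 7. Place at column 2.
Row 3: attacked by (1,4)→{2,4,6}; (2,2)→{1,2,3}; (7,6)→{2,6}. Safe: 5, 7. Place at column 7.
Row 4: attacked by (1,4)→{1,4,7}; (2,2)→{2,4}; (3,7)→{6,7}; (7,6)→{3,6}. Safe: 5. Place at column 5.
Row 5: attacked by (1,4)→{4}; (2,2)→{2,5}; (3,7)→{5,7}; (4,5)→{4,5,6}; (7,6)→{4,6}. Safe: 1, 3. Place at column 3.
Row 6: attacked by (1,4)→{4}; (2,2)→{2,6}; (3,7)→{4,7}; (4,5)→{3,5,7}; (5,3)→{2,3,4}; (7,6)→{5,6,7}. Safe: 1. Place at column 1.
Columns [4, 2, 7, 5, 3, 1, 6], r−c [-3, 0, -4, -1, 2, 5, 1], r+c [5, 4, 10, 9, 8, 7, 13] are all distinct, so no two queens attack.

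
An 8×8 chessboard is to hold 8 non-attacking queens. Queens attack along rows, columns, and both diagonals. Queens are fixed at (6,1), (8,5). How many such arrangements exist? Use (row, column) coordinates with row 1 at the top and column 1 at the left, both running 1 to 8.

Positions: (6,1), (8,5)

4

Branch on row 1: col 2 → 1; col 3 → 1; col 4 → 1; col 7 → 1; col 8 → 0.
Sum: 1 + 1 + 1 + 1 + 0 = 4.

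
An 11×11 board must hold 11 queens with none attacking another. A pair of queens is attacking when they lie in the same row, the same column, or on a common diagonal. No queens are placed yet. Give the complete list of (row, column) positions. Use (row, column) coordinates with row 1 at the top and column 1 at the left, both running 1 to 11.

Row 1: Safe: 1, 2, 3, 4, 5, 6, 7, 8, 9, 10, 11. Place at column 8.
Row 2: attacked by (1,8)→{7,8,9}. Safe: 1, 2, 3, 4, 5, 6, 10, 11. Place at column 1.
Row 3: attacked by (1,8)→{6,8,10}; (2,1)→{1,2}. Safe: 3, 4, 5, 7, 9, 11. Place at column 5.
Row 4: attacked by (1,8)→{5,8,11}; (2,1)→{1,3}; (3,5)→{4,5,6}. Safe: 2, 7, 9, 10. Place at column 9.
Row 5: attacked by (1,8)→{4,8}; (2,1)→{1,4}; (3,5)→{3,5,7}; (4,9)→{8,9,10}. Safe: 2, 6, 11. Place at column 2.
Row 6: attacked by (1,8)→{3,8}; (2,1)→{1,5}; (3,5)→{2,5,8}; (4,9)→{7,9,11}; (5,2)→{1,2,3}. Safe: 4, 6, 10. Place at column 6.
Row 7: attacked by (1,8)→{2,8}; (2,1)→{1,6}; (3,5)→{1,5,9}; (4,9)→{6,9}; (5,2)→{2,4}; (6,6)→{5,6,7}. Safe: 3, 10, 11. Place at column 10.
Row 8: attacked by (1,8)→{1,8}; (2,1)→{1,7}; (3,5)→{5,10}; (4,9)→{5,9}; (5,2)→{2,5}; (6,6)→{4,6,8}; (7,10)→{9,10,11}. Safe: 3. Place at column 3.
Row 9: attacked by (1,8)→{8}; (2,1)→{1,8}; (3,5)→{5,11}; (4,9)→{4,9}; (5,2)→{2,6}; (6,6)→{3,6,9}; (7,10)→{8,10}; (8,3)→{2,3,4}. Safe: 7. Place at column 7.
Row 10: attacked by (1,8)→{8}; (2,1)→{1,9}; (3,5)→{5}; (4,9)→{3,9}; (5,2)→{2,7}; (6,6)→{2,6,10}; (7,10)→{7,10}; (8,3)→{1,3,5}; (9,7)→{6,7,8}. Safe: 4, 11. Place at column 11.
Row 11: attacked by (1,8)→{8}; (2,1)→{1,10}; (3,5)→{5}; (4,9)→{2,9}; (5,2)→{2,8}; (6,6)→{1,6,11}; (7,10)→{6,10}; (8,3)→{3,6}; (9,7)→{5,7,9}; (10,11)→{10,11}. Safe: 4. Place at column 4.
Columns [8, 1, 5, 9, 2, 6, 10, 3, 7, 11, 4], r−c [-7, 1, -2, -5, 3, 0, -3, 5, 2, -1, 7], r+c [9, 3, 8, 13, 7, 12, 17, 11, 16, 21, 15] are all distinct, so no two queens attack.

(1,8) (2,1) (3,5) (4,9) (5,2) (6,6) (7,10) (8,3) (9,7) (10,11) (11,4)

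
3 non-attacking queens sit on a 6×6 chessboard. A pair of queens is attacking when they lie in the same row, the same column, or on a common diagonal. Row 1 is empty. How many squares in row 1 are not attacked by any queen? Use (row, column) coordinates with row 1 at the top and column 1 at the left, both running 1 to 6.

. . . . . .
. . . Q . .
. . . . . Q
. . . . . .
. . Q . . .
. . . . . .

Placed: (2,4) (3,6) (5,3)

(2,4) attacks row 1 at column 4 and diagonals 3, 5.
(3,6) attacks row 1 at column 6 and diagonals 4.
(5,3) attacks row 1 at column 3.
Attacked columns: {3, 4, 5, 6}. Safe: {1, 2}.

2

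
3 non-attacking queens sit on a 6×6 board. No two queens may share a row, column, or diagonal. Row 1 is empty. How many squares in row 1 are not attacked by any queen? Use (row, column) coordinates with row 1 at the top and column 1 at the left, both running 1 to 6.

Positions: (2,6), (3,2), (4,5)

(2,6) attacks row 1 at column 6 and diagonals 5.
(3,2) attacks row 1 at column 2 and diagonals 4.
(4,5) attacks row 1 at column 5 and diagonals 2.
Attacked columns: {2, 4, 5, 6}. Safe: {1, 3}.

2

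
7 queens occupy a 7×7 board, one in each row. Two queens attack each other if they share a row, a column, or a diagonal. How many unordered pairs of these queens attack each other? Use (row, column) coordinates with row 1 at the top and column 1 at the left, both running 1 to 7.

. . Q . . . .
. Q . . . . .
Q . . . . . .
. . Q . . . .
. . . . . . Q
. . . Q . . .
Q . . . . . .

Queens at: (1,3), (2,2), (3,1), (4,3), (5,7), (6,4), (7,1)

Same column: (1,3)–(4,3) (column 3); (3,1)–(7,1) (column 1).
Same diagonal: (1,3)–(2,2) (|1−2| = |3−2| = 1); (1,3)–(3,1) (|1−3| = |3−1| = 2); (1,3)–(5,7) (|1−5| = |3−7| = 4); (2,2)–(3,1) (|2−3| = |2−1| = 1); (3,1)–(6,4) (|3−6| = |1−4| = 3).
Total attacking pairs: 7.

7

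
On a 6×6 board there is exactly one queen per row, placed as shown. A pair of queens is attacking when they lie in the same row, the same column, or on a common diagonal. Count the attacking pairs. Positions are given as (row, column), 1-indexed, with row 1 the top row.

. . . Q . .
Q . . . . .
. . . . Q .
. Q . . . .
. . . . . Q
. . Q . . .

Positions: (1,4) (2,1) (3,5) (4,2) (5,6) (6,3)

All columns are distinct and no two queens satisfy |Δrow| = |Δcol|, so no pair attacks.

0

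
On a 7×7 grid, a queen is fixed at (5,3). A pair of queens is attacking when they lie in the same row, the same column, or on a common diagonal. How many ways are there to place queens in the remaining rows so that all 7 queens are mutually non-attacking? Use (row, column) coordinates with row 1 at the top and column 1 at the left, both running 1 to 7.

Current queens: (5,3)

6

Branch on row 1: col 1 → 1; col 2 → 1; col 4 → 1; col 5 → 2; col 6 → 1.
Sum: 1 + 1 + 1 + 2 + 1 = 6.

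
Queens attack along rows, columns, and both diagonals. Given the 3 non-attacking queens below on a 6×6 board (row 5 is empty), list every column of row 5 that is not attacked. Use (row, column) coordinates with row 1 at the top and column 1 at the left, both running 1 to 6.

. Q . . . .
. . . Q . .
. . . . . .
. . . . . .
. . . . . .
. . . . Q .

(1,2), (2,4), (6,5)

(1,2) attacks row 5 at column 2 and diagonals 6.
(2,4) attacks row 5 at column 4 and diagonals 1.
(6,5) attacks row 5 at column 5 and diagonals 4, 6.
Attacked columns: {1, 2, 4, 5, 6}. Safe: {3}.

columns 3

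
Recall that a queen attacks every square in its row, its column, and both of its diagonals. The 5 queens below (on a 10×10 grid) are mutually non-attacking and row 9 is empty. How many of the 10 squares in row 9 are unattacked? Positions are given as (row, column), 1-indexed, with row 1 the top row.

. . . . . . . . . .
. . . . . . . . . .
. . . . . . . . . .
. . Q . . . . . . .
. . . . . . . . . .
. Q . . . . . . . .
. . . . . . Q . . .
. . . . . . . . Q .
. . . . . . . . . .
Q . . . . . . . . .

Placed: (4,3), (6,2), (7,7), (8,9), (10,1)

(4,3) attacks row 9 at column 3 and diagonals 8.
(6,2) attacks row 9 at column 2 and diagonals 5.
(7,7) attacks row 9 at column 7 and diagonals 5, 9.
(8,9) attacks row 9 at column 9 and diagonals 8, 10.
(10,1) attacks row 9 at column 1 and diagonals 2.
Attacked columns: {1, 2, 3, 5, 7, 8, 9, 10}. Safe: {4, 6}.

2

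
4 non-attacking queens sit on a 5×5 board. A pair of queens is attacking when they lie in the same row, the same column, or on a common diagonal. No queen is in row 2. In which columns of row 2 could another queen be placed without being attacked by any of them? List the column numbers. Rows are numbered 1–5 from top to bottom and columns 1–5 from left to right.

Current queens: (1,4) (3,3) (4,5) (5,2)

(1,4) attacks row 2 at column 4 and diagonals 3, 5.
(3,3) attacks row 2 at column 3 and diagonals 2, 4.
(4,5) attacks row 2 at column 5 and diagonals 3.
(5,2) attacks row 2 at column 2 and diagonals 5.
Attacked columns: {2, 3, 4, 5}. Safe: {1}.

columns 1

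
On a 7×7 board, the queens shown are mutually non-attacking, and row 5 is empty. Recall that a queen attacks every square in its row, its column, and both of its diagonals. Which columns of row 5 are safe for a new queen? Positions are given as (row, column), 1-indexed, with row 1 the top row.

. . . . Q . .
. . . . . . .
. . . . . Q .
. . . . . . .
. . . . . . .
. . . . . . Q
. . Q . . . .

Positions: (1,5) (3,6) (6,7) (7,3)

columns 2

(1,5) attacks row 5 at column 5 and diagonals 1.
(3,6) attacks row 5 at column 6 and diagonals 4.
(6,7) attacks row 5 at column 7 and diagonals 6.
(7,3) attacks row 5 at column 3 and diagonals 1, 5.
Attacked columns: {1, 3, 4, 5, 6, 7}. Safe: {2}.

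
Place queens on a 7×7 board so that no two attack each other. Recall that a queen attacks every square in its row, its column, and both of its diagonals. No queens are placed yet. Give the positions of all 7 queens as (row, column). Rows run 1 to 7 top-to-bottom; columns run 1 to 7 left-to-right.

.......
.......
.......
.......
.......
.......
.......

(1,2) (2,7) (3,5) (4,3) (5,1) (6,6) (7,4)

Row 1: Safe: 1, 2, 3, 4, 5, 6, 7. Place at column 2.
Row 2: attacked by (1,2)→{1,2,3}. Safe: 4, 5, 6, 7. Place at column 7.
Row 3: attacked by (1,2)→{2,4}; (2,7)→{6,7}. Safe: 1, 3, 5. Place at column 5.
Row 4: attacked by (1,2)→{2,5}; (2,7)→{5,7}; (3,5)→{4,5,6}. Safe: 1, 3. Place at column 3.
Row 5: attacked by (1,2)→{2,6}; (2,7)→{4,7}; (3,5)→{3,5,7}; (4,3)→{2,3,4}. Safe: 1. Place at column 1.
Row 6: attacked by (1,2)→{2,7}; (2,7)→{3,7}; (3,5)→{2,5}; (4,3)→{1,3,5}; (5,1)→{1,2}. Safe: 4, 6. Place at column 6.
Row 7: attacked by (1,2)→{2}; (2,7)→{2,7}; (3,5)→{1,5}; (4,3)→{3,6}; (5,1)→{1,3}; (6,6)→{5,6,7}. Safe: 4. Place at column 4.
Columns [2, 7, 5, 3, 1, 6, 4], r−c [-1, -5, -2, 1, 4, 0, 3], r+c [3, 9, 8, 7, 6, 12, 11] are all distinct, so no two queens attack.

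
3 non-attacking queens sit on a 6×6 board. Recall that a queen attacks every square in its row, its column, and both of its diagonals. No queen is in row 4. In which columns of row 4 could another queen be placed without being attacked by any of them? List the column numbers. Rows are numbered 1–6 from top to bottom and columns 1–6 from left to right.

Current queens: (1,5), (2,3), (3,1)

(1,5) attacks row 4 at column 5 and diagonals 2.
(2,3) attacks row 4 at column 3 and diagonals 1, 5.
(3,1) attacks row 4 at column 1 and diagonals 2.
Attacked columns: {1, 2, 3, 5}. Safe: {4, 6}.

columns 4, 6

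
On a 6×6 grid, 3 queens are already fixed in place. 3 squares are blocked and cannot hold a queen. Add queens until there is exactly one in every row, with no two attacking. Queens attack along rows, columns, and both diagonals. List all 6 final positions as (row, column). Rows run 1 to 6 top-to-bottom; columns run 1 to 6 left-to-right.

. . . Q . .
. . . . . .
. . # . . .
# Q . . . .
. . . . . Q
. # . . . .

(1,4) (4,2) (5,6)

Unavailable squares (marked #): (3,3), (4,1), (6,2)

Row 2: attacked by (1,4)→{3,4,5}; (4,2)→{2,4}; (5,6)→{3,6}. Safe: 1. Place at column 1.
Row 3: attacked by (1,4)→{2,4,6}; (2,1)→{1,2}; (4,2)→{1,2,3}; (5,6)→{4,6}. Blocked: 3. Safe: 5. Place at column 5.
Row 6: attacked by (1,4)→{4}; (2,1)→{1,5}; (3,5)→{2,5}; (4,2)→{2,4}; (5,6)→{5,6}. Blocked: 2. Safe: 3. Place at column 3.
Columns [4, 1, 5, 2, 6, 3], r−c [-3, 1, -2, 2, -1, 3], r+c [5, 3, 8, 6, 11, 9] are all distinct, so no two queens attack.

(1,4) (2,1) (3,5) (4,2) (5,6) (6,3)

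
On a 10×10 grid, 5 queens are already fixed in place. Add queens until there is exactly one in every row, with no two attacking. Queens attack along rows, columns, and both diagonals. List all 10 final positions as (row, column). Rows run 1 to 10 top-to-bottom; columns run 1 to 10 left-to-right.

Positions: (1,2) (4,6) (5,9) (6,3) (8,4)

Row 2: attacked by (1,2)→{1,2,3}; (4,6)→{4,6,8}; (5,9)→{6,9}; (6,3)→{3,7}; (8,4)→{4,10}. Safe: 5. Place at column 5.
Row 3: attacked by (1,2)→{2,4}; (2,5)→{4,5,6}; (4,6)→{5,6,7}; (5,9)→{7,9}; (6,3)→{3,6}; (8,4)→{4,9}. Safe: 1, 8, 10. Place at column 8.
Row 7: attacked by (1,2)→{2,8}; (2,5)→{5,10}; (3,8)→{4,8}; (4,6)→{3,6,9}; (5,9)→{7,9}; (6,3)→{2,3,4}; (8,4)→{3,4,5}. Safe: 1. Place at column 1.
Row 9: attacked by (1,2)→{2,10}; (2,5)→{5}; (3,8)→{2,8}; (4,6)→{1,6}; (5,9)→{5,9}; (6,3)→{3,6}; (7,1)→{1,3}; (8,4)→{3,4,5}. Safe: 7. Place at column 7.
Row 10: attacked by (1,2)→{2}; (2,5)→{5}; (3,8)→{1,8}; (4,6)→{6}; (5,9)→{4,9}; (6,3)→{3,7}; (7,1)→{1,4}; (8,4)→{2,4,6}; (9,7)→{6,7,8}. Safe: 10. Place at column 10.
Columns [2, 5, 8, 6, 9, 3, 1, 4, 7, 10], r−c [-1, -3, -5, -2, -4, 3, 6, 4, 2, 0], r+c [3, 7, 11, 10, 14, 9, 8, 12, 16, 20] are all distinct, so no two queens attack.

(1,2) (2,5) (3,8) (4,6) (5,9) (6,3) (7,1) (8,4) (9,7) (10,10)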